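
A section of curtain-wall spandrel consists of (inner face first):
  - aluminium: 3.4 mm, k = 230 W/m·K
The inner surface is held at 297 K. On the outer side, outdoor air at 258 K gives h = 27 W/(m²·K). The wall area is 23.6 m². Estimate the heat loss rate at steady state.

Using the resistance-network approach (series):
R_aluminium = L/(kA) = 0.0034/(230×23.6) = 6.264×10^-7 K/W
R_outer film = 1/(h_o·A) = 1/(27×23.6) = 0.001569 K/W
R_total = 0.00157 K/W
Q = ΔT / R_total = 39 / 0.00157

Q ≈ 24800 W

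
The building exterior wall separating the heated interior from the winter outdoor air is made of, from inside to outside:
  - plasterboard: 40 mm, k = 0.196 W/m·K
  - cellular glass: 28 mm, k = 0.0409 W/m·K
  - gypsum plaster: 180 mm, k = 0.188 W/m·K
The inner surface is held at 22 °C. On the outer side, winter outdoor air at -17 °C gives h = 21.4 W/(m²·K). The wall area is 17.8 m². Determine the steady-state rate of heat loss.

Series thermal resistances:
R_plasterboard = L/(kA) = 0.04/(0.196×17.8) = 0.01147 K/W
R_cellular glass = L/(kA) = 0.028/(0.0409×17.8) = 0.03846 K/W
R_gypsum plaster = L/(kA) = 0.18/(0.188×17.8) = 0.05379 K/W
R_outer film = 1/(h_o·A) = 1/(21.4×17.8) = 0.002625 K/W
R_total = 0.1063 K/W
Q = ΔT / R_total = 39 / 0.1063

Q ≈ 367 W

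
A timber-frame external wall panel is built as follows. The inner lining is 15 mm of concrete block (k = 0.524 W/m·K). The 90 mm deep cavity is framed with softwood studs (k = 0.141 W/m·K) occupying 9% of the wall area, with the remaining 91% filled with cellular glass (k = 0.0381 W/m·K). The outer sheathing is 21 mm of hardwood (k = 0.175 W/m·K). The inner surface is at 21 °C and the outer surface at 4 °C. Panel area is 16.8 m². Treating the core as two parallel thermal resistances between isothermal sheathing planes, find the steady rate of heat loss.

Sheathing layers in series; stud and cavity paths in parallel between them.
R_inner = 0.015/(0.524×16.8) = 0.001704 K/W
R_stud  = 0.09/(0.141×0.09×16.8) = 0.4222 K/W
R_cav   = 0.09/(0.0381×0.91×16.8) = 0.1545 K/W
1/R_core = 1/R_stud + 1/R_cav → R_core = 0.1131 K/W
R_outer = 0.021/(0.175×16.8) = 0.007143 K/W
R_total = 0.122 K/W
Q = ΔT/R_total = 17/0.122

Q ≈ 139 W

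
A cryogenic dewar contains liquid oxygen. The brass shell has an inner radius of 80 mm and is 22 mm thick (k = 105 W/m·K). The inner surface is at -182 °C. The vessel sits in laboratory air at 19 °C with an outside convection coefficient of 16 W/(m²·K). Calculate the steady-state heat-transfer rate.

Q ≈ 419 W

Radial (spherical) resistances in series:
R_brass shell = (1/0.08 − 1/0.102)/(4π×105) = 0.002043 K/W
R_outer film = 1/(h·4πr_o²) = 1/(16×4π×0.102²) = 0.478 K/W
R_total = 0.4801 K/W
Q = ΔT/R_total = 201/0.4801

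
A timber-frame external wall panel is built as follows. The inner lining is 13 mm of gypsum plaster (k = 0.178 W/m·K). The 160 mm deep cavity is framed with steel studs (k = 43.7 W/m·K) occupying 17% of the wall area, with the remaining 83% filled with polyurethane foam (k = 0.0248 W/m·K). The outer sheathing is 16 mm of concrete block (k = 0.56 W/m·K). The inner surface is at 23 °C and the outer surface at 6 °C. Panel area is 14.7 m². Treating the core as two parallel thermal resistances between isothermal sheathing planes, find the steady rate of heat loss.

Q ≈ 2030 W

Sheathing layers in series; stud and cavity paths in parallel between them.
R_inner = 0.013/(0.178×14.7) = 0.004968 K/W
R_stud  = 0.16/(43.7×0.17×14.7) = 0.001465 K/W
R_cav   = 0.16/(0.0248×0.83×14.7) = 0.5288 K/W
1/R_core = 1/R_stud + 1/R_cav → R_core = 0.001461 K/W
R_outer = 0.016/(0.56×14.7) = 0.001944 K/W
R_total = 0.008373 K/W
Q = ΔT/R_total = 17/0.008373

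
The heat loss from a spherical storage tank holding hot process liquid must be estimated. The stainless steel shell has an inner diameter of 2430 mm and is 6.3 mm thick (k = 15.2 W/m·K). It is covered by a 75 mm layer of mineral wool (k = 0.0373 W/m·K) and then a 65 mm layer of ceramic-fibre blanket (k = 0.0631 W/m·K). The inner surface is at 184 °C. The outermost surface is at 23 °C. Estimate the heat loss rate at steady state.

Q ≈ 1090 W

Radial (spherical) resistances in series:
R_stainless steel shell = (1/1.215 − 1/1.2213)/(4π×15.2) = 2.223×10^-5 K/W
R_mineral wool = (1/1.2213 − 1/1.2963)/(4π×0.0373) = 0.1011 K/W
R_ceramic-fibre blanket = (1/1.2963 − 1/1.3613)/(4π×0.0631) = 0.04645 K/W
R_total = 0.1475 K/W
Q = ΔT/R_total = 161/0.1475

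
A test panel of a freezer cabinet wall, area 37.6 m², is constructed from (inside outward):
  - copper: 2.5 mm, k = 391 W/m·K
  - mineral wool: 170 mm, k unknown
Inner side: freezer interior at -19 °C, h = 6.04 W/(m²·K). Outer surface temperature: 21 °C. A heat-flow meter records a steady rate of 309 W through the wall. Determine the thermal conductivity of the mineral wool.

k ≈ 0.0362 W/(m·K)

Model the wall as resistances in series:
R_inner film = 1/(h_i·A) = 1/(6.04×37.6) = 0.004403 K/W
R_copper = L/(kA) = 0.0025/(391×37.6) = 1.7×10^-7 K/W
Sum of known resistances R_other = 0.004403 K/W
Total R = ΔT/Q = 40/309 = 0.1294 K/W
R_mineral wool = R_total − R_other = 0.125 K/W
k = L/(R·A) = 0.17/(0.125×37.6)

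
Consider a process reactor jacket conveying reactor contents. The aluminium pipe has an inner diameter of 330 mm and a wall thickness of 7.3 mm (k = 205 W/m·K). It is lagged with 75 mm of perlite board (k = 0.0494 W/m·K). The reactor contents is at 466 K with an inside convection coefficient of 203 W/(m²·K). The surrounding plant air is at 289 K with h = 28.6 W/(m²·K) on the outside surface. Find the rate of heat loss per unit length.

Radial resistances (cylindrical: R_cond = ln(r_o/r_i)/(2πkL), R_conv = 1/(h·2πrL)):
R_inner film = 1/(h_i·2πr₁L) = 1/(203×2π×0.165×1) = 0.004752 K/W
R_aluminium pipe wall = ln(172.3/165)/(2π×205×1) = 3.361×10^-5 K/W
R_perlite board = ln(247.3/172.3)/(2π×0.0494×1) = 1.164 K/W
R_outer film = 1/(h_o·2πr_oL) = 1/(28.6×2π×0.2473×1) = 0.0225 K/W
R_total = 1.192 K/W
Q = ΔT/R_total = 177/1.192

q′ ≈ 149 W/m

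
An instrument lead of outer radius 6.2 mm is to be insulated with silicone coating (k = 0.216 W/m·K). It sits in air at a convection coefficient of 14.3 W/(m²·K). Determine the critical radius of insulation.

r_cr ≈ 15.1 mm

For a cylinder r_cr = k/h = 0.216/14.3
r_cr = 15.1 mm; since the bare radius (6.2 mm) is below r_cr, adding a thin layer of insulation will *increase* heat loss.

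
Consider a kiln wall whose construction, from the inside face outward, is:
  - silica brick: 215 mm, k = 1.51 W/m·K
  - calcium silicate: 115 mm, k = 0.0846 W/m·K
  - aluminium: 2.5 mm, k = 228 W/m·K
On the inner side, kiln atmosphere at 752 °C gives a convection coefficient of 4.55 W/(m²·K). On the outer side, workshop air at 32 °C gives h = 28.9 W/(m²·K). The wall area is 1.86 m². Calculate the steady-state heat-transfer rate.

Q ≈ 763 W

Using the resistance-network approach (series):
R_inner film = 1/(h_i·A) = 1/(4.55×1.86) = 0.1182 K/W
R_silica brick = L/(kA) = 0.215/(1.51×1.86) = 0.07655 K/W
R_calcium silicate = L/(kA) = 0.115/(0.0846×1.86) = 0.7308 K/W
R_aluminium = L/(kA) = 0.0025/(228×1.86) = 5.895×10^-6 K/W
R_outer film = 1/(h_o·A) = 1/(28.9×1.86) = 0.0186 K/W
R_total = 0.9441 K/W
Q = ΔT / R_total = 720 / 0.9441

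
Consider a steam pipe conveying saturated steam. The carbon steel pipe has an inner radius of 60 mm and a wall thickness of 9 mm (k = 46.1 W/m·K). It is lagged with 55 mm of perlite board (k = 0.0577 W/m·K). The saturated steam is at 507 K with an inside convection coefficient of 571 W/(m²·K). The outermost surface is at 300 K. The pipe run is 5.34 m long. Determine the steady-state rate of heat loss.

Cylindrical conduction, so R = ln(r₂/r₁)/(2πkL) per layer, in series:
R_inner film = 1/(h_i·2πr₁L) = 1/(571×2π×0.06×5.34) = 8.699×10^-4 K/W
R_carbon steel pipe wall = ln(69/60)/(2π×46.1×5.34) = 9.036×10^-5 K/W
R_perlite board = ln(124/69)/(2π×0.0577×5.34) = 0.3028 K/W
R_total = 0.3037 K/W
Q = ΔT/R_total = 207/0.3037

Q ≈ 681 W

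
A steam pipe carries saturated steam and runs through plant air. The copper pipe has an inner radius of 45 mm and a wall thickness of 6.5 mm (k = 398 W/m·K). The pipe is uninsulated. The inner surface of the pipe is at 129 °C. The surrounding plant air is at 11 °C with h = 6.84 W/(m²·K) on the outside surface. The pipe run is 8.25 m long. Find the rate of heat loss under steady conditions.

Radial resistances (cylindrical: R_cond = ln(r_o/r_i)/(2πkL), R_conv = 1/(h·2πrL)):
R_copper pipe wall = ln(51.5/45)/(2π×398×8.25) = 6.54×10^-6 K/W
R_outer film = 1/(h_o·2πr_oL) = 1/(6.84×2π×0.0515×8.25) = 0.05476 K/W
R_total = 0.05477 K/W
Q = ΔT/R_total = 118/0.05477

Q ≈ 2150 W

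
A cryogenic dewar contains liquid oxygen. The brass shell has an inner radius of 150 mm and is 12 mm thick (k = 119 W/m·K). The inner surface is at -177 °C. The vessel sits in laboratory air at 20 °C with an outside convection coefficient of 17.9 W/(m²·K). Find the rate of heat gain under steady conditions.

Q ≈ 1160 W

Each spherical layer contributes R = (1/r_i − 1/r_o)/(4πk):
R_brass shell = (1/0.15 − 1/0.162)/(4π×119) = 3.302×10^-4 K/W
R_outer film = 1/(h·4πr_o²) = 1/(17.9×4π×0.162²) = 0.1694 K/W
R_total = 0.1697 K/W
Q = ΔT/R_total = 197/0.1697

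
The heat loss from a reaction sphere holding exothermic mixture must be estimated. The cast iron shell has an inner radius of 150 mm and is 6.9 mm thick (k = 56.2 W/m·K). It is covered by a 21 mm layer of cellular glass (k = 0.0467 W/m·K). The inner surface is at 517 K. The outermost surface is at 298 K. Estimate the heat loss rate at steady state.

For a spherical shell R = (1/r₁ − 1/r₂)/(4πk); film R = 1/(h·4πr²). In series:
R_cast iron shell = (1/0.15 − 1/0.1569)/(4π×56.2) = 4.151×10^-4 K/W
R_cellular glass = (1/0.1569 − 1/0.1779)/(4π×0.0467) = 1.282 K/W
R_total = 1.282 K/W
Q = ΔT/R_total = 219/1.282

Q ≈ 171 W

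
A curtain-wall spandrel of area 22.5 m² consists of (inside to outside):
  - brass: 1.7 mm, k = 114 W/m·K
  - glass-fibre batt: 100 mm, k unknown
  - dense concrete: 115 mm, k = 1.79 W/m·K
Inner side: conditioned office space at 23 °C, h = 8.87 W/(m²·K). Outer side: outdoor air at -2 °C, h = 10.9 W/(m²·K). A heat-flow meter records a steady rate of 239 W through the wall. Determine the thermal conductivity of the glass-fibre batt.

k ≈ 0.048 W/(m·K)

Using the resistance-network approach (series):
R_inner film = 1/(h_i·A) = 1/(8.87×22.5) = 0.005011 K/W
R_brass = L/(kA) = 0.0017/(114×22.5) = 6.628×10^-7 K/W
R_dense concrete = L/(kA) = 0.115/(1.79×22.5) = 0.002855 K/W
R_outer film = 1/(h_o·A) = 1/(10.9×22.5) = 0.004077 K/W
Sum of known resistances R_other = 0.01194 K/W
Total R = ΔT/Q = 25/239 = 0.1046 K/W
R_glass-fibre batt = R_total − R_other = 0.09266 K/W
k = L/(R·A) = 0.1/(0.09266×22.5)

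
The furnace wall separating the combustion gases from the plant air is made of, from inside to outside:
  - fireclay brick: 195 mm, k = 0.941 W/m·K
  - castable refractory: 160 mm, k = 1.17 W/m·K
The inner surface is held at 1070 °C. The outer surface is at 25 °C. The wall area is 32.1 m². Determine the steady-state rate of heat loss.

Q ≈ 97500 W

Treating each layer as a thermal resistance in series:
R_fireclay brick = L/(kA) = 0.195/(0.941×32.1) = 0.006456 K/W
R_castable refractory = L/(kA) = 0.16/(1.17×32.1) = 0.00426 K/W
R_total = 0.01072 K/W
Q = ΔT / R_total = 1045 / 0.01072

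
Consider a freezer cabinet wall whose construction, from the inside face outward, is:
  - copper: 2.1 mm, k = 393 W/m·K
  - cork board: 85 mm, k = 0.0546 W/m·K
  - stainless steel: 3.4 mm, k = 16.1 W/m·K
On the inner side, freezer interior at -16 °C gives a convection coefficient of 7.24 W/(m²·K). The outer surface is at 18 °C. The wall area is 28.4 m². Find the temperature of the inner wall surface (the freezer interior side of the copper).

T ≈ -13.2 °C

Thermal resistances in series:
R_inner film = 1/(h_i·A) = 1/(7.24×28.4) = 0.004863 K/W
R_copper = L/(kA) = 0.0021/(393×28.4) = 1.882×10^-7 K/W
R_cork board = L/(kA) = 0.085/(0.0546×28.4) = 0.05482 K/W
R_stainless steel = L/(kA) = 0.0034/(16.1×28.4) = 7.436×10^-6 K/W
R_total = 0.05969 K/W;  Q = ΔT/R_total = 34/0.05969 = 569.6 W
T_interface = T_inner + Q·ΣR(inner→interface) = -16 + 570×0.004863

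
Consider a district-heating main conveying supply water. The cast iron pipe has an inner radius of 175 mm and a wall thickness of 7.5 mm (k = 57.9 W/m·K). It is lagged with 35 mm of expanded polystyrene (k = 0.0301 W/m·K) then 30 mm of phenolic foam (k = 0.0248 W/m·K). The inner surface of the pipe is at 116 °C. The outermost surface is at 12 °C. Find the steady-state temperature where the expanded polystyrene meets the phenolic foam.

For a radial system each layer contributes R = ln(r_out/r_in)/(2πkL); films add R = 1/(hA).
R_cast iron pipe wall = ln(182.5/175)/(2π×57.9×1) = 1.154×10^-4 K/W
R_expanded polystyrene = ln(217.5/182.5)/(2π×0.0301×1) = 0.9277 K/W
R_phenolic foam = ln(247.5/217.5)/(2π×0.0248×1) = 0.8292 K/W
R_total = 1.757 K/W
Q = ΔT/R_total = 104/1.757
Q = 59.2 W/m
T_interface = T_inner − Q·ΣR(inner→interface) = 116 − 59.2×0.9278

T ≈ 61.1 °C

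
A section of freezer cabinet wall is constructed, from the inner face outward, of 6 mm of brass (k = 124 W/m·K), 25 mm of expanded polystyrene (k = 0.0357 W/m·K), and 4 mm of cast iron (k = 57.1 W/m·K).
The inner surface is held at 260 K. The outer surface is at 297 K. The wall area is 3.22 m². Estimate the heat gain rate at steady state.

Model the wall as resistances in series:
R_brass = L/(kA) = 0.006/(124×3.22) = 1.503×10^-5 K/W
R_expanded polystyrene = L/(kA) = 0.025/(0.0357×3.22) = 0.2175 K/W
R_cast iron = L/(kA) = 0.004/(57.1×3.22) = 2.176×10^-5 K/W
R_total = 0.2175 K/W
Q = ΔT / R_total = 37 / 0.2175

Q ≈ 170 W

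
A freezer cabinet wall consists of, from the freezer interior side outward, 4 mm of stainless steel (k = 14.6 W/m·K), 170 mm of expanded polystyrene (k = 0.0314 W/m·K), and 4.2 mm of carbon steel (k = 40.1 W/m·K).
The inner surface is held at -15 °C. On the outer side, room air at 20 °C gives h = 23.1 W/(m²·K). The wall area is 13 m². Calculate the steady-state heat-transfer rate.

Series thermal resistances:
R_stainless steel = L/(kA) = 0.004/(14.6×13) = 2.107×10^-5 K/W
R_expanded polystyrene = L/(kA) = 0.17/(0.0314×13) = 0.4165 K/W
R_carbon steel = L/(kA) = 0.0042/(40.1×13) = 8.057×10^-6 K/W
R_outer film = 1/(h_o·A) = 1/(23.1×13) = 0.00333 K/W
R_total = 0.4198 K/W
Q = ΔT / R_total = 35 / 0.4198

Q ≈ 83.4 W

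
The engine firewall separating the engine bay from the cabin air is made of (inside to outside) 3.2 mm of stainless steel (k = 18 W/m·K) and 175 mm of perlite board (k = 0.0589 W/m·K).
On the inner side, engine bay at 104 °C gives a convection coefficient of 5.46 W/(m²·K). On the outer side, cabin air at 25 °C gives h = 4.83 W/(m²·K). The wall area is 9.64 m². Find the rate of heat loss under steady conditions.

Q ≈ 227 W

Model the wall as resistances in series:
R_inner film = 1/(h_i·A) = 1/(5.46×9.64) = 0.019 K/W
R_stainless steel = L/(kA) = 0.0032/(18×9.64) = 1.844×10^-5 K/W
R_perlite board = L/(kA) = 0.175/(0.0589×9.64) = 0.3082 K/W
R_outer film = 1/(h_o·A) = 1/(4.83×9.64) = 0.02148 K/W
R_total = 0.3487 K/W
Q = ΔT / R_total = 79 / 0.3487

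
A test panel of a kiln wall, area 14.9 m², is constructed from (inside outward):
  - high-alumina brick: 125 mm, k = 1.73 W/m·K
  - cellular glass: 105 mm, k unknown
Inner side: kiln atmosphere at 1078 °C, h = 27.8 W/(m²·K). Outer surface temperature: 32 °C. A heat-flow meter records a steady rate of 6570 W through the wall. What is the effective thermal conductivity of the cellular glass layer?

Series thermal resistances:
R_inner film = 1/(h_i·A) = 1/(27.8×14.9) = 0.002414 K/W
R_high-alumina brick = L/(kA) = 0.125/(1.73×14.9) = 0.004849 K/W
Sum of known resistances R_other = 0.007263 K/W
Total R = ΔT/Q = 1046/6570 = 0.1592 K/W
R_cellular glass = R_total − R_other = 0.1519 K/W
k = L/(R·A) = 0.105/(0.1519×14.9)

k ≈ 0.0464 W/(m·K)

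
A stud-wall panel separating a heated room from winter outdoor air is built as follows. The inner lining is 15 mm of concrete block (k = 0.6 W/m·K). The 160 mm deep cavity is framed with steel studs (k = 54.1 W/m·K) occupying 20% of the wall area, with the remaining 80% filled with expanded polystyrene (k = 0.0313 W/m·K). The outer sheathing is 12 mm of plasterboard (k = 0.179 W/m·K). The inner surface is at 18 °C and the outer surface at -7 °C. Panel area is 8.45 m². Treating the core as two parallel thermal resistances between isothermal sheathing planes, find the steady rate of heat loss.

Q ≈ 1980 W

Sheathing layers in series; stud and cavity paths in parallel between them.
R_inner = 0.015/(0.6×8.45) = 0.002959 K/W
R_stud  = 0.16/(54.1×0.2×8.45) = 0.00175 K/W
R_cav   = 0.16/(0.0313×0.8×8.45) = 0.7562 K/W
1/R_core = 1/R_stud + 1/R_cav → R_core = 0.001746 K/W
R_outer = 0.012/(0.179×8.45) = 0.007934 K/W
R_total = 0.01264 K/W
Q = ΔT/R_total = 25/0.01264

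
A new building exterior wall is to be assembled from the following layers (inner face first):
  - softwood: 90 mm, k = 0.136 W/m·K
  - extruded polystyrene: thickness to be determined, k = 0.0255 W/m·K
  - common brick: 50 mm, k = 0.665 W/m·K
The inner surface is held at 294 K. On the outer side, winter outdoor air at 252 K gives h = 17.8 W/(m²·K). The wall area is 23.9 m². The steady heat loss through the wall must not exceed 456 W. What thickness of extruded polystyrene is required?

L ≈ 35.9 mm

Using the resistance-network approach (series):
R_softwood = L/(kA) = 0.09/(0.136×23.9) = 0.02769 K/W
R_common brick = L/(kA) = 0.05/(0.665×23.9) = 0.003146 K/W
R_outer film = 1/(h_o·A) = 1/(17.8×23.9) = 0.002351 K/W
Sum of the known resistances R_other = 0.03319 K/W
Required total resistance R_tot = ΔT/Q_allow = 42/456 = 0.09211 K/W
R_extruded polystyrene = R_tot − R_other = 0.05892 K/W
L = R·k·A = 0.05892×0.0255×23.9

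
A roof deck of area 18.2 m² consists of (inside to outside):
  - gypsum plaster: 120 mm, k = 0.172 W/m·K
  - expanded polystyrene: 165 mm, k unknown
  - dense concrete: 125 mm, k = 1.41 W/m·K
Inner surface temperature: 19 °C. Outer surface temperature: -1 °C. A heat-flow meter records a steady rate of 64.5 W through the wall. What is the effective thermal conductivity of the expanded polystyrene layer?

k ≈ 0.034 W/(m·K)

Model the wall as resistances in series:
R_gypsum plaster = L/(kA) = 0.12/(0.172×18.2) = 0.03833 K/W
R_dense concrete = L/(kA) = 0.125/(1.41×18.2) = 0.004871 K/W
Sum of known resistances R_other = 0.0432 K/W
Total R = ΔT/Q = 20/64.5 = 0.3101 K/W
R_expanded polystyrene = R_total − R_other = 0.2669 K/W
k = L/(R·A) = 0.165/(0.2669×18.2)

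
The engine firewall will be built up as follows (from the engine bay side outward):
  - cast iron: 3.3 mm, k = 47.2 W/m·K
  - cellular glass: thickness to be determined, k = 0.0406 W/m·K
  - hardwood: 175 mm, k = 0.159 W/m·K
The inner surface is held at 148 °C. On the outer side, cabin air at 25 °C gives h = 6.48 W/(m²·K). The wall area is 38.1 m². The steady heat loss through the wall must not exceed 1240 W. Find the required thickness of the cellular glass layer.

Using the resistance-network approach (series):
R_cast iron = L/(kA) = 0.0033/(47.2×38.1) = 1.835×10^-6 K/W
R_hardwood = L/(kA) = 0.175/(0.159×38.1) = 0.02889 K/W
R_outer film = 1/(h_o·A) = 1/(6.48×38.1) = 0.00405 K/W
Sum of the known resistances R_other = 0.03294 K/W
Required total resistance R_tot = ΔT/Q_allow = 123/1240 = 0.09919 K/W
R_cellular glass = R_tot − R_other = 0.06625 K/W
L = R·k·A = 0.06625×0.0406×38.1

L ≈ 102 mm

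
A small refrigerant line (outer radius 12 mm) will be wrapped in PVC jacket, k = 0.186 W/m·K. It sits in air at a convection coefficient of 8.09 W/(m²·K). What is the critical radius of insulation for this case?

r_cr ≈ 23 mm

For a cylinder r_cr = k/h = 0.186/8.09
r_cr = 23 mm; since the bare radius (12 mm) is below r_cr, adding a thin layer of insulation will *increase* heat loss.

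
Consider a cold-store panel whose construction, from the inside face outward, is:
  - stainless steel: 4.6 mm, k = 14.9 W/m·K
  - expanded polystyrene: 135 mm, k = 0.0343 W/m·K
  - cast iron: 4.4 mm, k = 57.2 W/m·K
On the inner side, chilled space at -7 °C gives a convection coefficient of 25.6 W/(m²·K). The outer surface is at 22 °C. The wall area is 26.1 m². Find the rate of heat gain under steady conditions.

Treating each layer as a thermal resistance in series:
R_inner film = 1/(h_i·A) = 1/(25.6×26.1) = 0.001497 K/W
R_stainless steel = L/(kA) = 0.0046/(14.9×26.1) = 1.183×10^-5 K/W
R_expanded polystyrene = L/(kA) = 0.135/(0.0343×26.1) = 0.1508 K/W
R_cast iron = L/(kA) = 0.0044/(57.2×26.1) = 2.947×10^-6 K/W
R_total = 0.1523 K/W
Q = ΔT / R_total = 29 / 0.1523

Q ≈ 190 W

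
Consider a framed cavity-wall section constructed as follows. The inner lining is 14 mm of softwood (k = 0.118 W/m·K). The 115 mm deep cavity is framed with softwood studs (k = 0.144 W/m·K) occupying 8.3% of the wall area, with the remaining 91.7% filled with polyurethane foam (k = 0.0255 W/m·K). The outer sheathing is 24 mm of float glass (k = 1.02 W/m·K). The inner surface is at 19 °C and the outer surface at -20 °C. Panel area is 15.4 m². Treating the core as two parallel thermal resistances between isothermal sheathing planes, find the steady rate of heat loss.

Q ≈ 177 W

Sheathing layers in series; stud and cavity paths in parallel between them.
R_inner = 0.014/(0.118×15.4) = 0.007704 K/W
R_stud  = 0.115/(0.144×0.083×15.4) = 0.6248 K/W
R_cav   = 0.115/(0.0255×0.917×15.4) = 0.3194 K/W
1/R_core = 1/R_stud + 1/R_cav → R_core = 0.2113 K/W
R_outer = 0.024/(1.02×15.4) = 0.001528 K/W
R_total = 0.2206 K/W
Q = ΔT/R_total = 39/0.2206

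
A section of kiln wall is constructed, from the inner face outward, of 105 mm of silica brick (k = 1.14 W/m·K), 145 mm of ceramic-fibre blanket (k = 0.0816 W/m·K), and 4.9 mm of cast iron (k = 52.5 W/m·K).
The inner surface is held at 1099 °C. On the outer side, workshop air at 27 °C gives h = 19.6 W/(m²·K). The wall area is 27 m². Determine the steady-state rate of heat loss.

Q ≈ 15100 W

Thermal resistances in series:
R_silica brick = L/(kA) = 0.105/(1.14×27) = 0.003411 K/W
R_ceramic-fibre blanket = L/(kA) = 0.145/(0.0816×27) = 0.06581 K/W
R_cast iron = L/(kA) = 0.0049/(52.5×27) = 3.457×10^-6 K/W
R_outer film = 1/(h_o·A) = 1/(19.6×27) = 0.00189 K/W
R_total = 0.07112 K/W
Q = ΔT / R_total = 1072 / 0.07112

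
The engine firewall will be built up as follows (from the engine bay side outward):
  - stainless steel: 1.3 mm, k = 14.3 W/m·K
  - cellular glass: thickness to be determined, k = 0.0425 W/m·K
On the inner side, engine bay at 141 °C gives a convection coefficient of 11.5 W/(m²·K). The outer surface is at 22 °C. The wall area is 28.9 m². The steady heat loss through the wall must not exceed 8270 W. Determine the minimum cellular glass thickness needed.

Series thermal resistances:
R_inner film = 1/(h_i·A) = 1/(11.5×28.9) = 0.003009 K/W
R_stainless steel = L/(kA) = 0.0013/(14.3×28.9) = 3.146×10^-6 K/W
Sum of the known resistances R_other = 0.003012 K/W
Required total resistance R_tot = ΔT/Q_allow = 119/8270 = 0.01439 K/W
R_cellular glass = R_tot − R_other = 0.01138 K/W
L = R·k·A = 0.01138×0.0425×28.9

L ≈ 14 mm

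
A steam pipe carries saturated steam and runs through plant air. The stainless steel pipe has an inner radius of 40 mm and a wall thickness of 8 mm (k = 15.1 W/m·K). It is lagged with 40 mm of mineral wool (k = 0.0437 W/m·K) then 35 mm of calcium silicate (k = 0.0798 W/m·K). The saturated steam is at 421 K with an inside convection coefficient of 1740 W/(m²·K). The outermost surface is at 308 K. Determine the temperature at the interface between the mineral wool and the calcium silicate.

Radial resistances (cylindrical: R_cond = ln(r_o/r_i)/(2πkL), R_conv = 1/(h·2πrL)):
R_inner film = 1/(h_i·2πr₁L) = 1/(1740×2π×0.04×1) = 0.002287 K/W
R_stainless steel pipe wall = ln(48/40)/(2π×15.1×1) = 0.001922 K/W
R_mineral wool = ln(88/48)/(2π×0.0437×1) = 2.208 K/W
R_calcium silicate = ln(123/88)/(2π×0.0798×1) = 0.6678 K/W
R_total = 2.88 K/W
Q = ΔT/R_total = 113/2.88
Q = 39.2 W/m
T_interface = T_inner − Q·ΣR(inner→interface) = 421 − 39.2×2.212

T ≈ 334 K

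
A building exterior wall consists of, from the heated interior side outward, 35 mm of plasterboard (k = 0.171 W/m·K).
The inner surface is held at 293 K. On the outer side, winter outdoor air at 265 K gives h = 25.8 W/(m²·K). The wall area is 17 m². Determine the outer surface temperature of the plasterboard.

T ≈ 269 K

Thermal resistances in series:
R_plasterboard = L/(kA) = 0.035/(0.171×17) = 0.01204 K/W
R_outer film = 1/(h_o·A) = 1/(25.8×17) = 0.00228 K/W
R_total = 0.01432 K/W;  Q = ΔT/R_total = 28/0.01432 = 1955 W
T_interface = T_inner − Q·ΣR(inner→interface) = 293 − 1960×0.01204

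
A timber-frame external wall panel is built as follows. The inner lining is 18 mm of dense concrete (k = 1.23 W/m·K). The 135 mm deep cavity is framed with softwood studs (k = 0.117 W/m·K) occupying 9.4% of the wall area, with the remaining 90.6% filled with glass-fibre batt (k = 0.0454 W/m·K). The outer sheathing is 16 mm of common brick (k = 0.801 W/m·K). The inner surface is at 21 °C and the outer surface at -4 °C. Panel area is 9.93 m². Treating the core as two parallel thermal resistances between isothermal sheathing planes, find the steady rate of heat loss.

Q ≈ 94.6 W

Sheathing layers in series; stud and cavity paths in parallel between them.
R_inner = 0.018/(1.23×9.93) = 0.001474 K/W
R_stud  = 0.135/(0.117×0.094×9.93) = 1.236 K/W
R_cav   = 0.135/(0.0454×0.906×9.93) = 0.3305 K/W
1/R_core = 1/R_stud + 1/R_cav → R_core = 0.2608 K/W
R_outer = 0.016/(0.801×9.93) = 0.002012 K/W
R_total = 0.2643 K/W
Q = ΔT/R_total = 25/0.2643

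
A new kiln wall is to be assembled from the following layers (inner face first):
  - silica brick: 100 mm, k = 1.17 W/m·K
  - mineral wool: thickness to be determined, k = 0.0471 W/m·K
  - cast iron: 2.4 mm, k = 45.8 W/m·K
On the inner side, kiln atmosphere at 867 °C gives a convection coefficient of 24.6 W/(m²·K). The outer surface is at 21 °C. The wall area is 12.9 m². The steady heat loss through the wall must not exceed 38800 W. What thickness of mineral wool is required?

Using the resistance-network approach (series):
R_inner film = 1/(h_i·A) = 1/(24.6×12.9) = 0.003151 K/W
R_silica brick = L/(kA) = 0.1/(1.17×12.9) = 0.006626 K/W
R_cast iron = L/(kA) = 0.0024/(45.8×12.9) = 4.062×10^-6 K/W
Sum of the known resistances R_other = 0.009781 K/W
Required total resistance R_tot = ΔT/Q_allow = 846/38800 = 0.0218 K/W
R_mineral wool = R_tot − R_other = 0.01202 K/W
L = R·k·A = 0.01202×0.0471×12.9

L ≈ 7.31 mm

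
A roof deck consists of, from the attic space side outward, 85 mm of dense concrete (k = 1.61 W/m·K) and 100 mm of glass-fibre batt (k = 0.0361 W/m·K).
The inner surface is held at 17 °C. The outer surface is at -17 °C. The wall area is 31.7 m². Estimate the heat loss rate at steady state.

Model the wall as resistances in series:
R_dense concrete = L/(kA) = 0.085/(1.61×31.7) = 0.001665 K/W
R_glass-fibre batt = L/(kA) = 0.1/(0.0361×31.7) = 0.08738 K/W
R_total = 0.08905 K/W
Q = ΔT / R_total = 34 / 0.08905

Q ≈ 382 W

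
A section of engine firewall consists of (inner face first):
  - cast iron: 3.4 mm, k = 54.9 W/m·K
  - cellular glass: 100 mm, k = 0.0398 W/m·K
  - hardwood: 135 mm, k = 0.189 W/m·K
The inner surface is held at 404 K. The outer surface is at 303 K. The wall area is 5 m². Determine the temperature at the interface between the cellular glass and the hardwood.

T ≈ 325 K

Series thermal resistances:
R_cast iron = L/(kA) = 0.0034/(54.9×5) = 1.239×10^-5 K/W
R_cellular glass = L/(kA) = 0.1/(0.0398×5) = 0.5025 K/W
R_hardwood = L/(kA) = 0.135/(0.189×5) = 0.1429 K/W
R_total = 0.6454 K/W;  Q = ΔT/R_total = 101/0.6454 = 156.5 W
T_interface = T_inner − Q·ΣR(inner→interface) = 404 − 156×0.5025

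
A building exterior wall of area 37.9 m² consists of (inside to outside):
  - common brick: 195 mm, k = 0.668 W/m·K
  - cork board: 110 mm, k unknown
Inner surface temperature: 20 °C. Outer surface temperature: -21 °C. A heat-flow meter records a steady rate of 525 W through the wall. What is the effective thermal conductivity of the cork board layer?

k ≈ 0.0412 W/(m·K)

Series thermal resistances:
R_common brick = L/(kA) = 0.195/(0.668×37.9) = 0.007702 K/W
Sum of known resistances R_other = 0.007702 K/W
Total R = ΔT/Q = 41/525 = 0.0781 K/W
R_cork board = R_total − R_other = 0.07039 K/W
k = L/(R·A) = 0.11/(0.07039×37.9)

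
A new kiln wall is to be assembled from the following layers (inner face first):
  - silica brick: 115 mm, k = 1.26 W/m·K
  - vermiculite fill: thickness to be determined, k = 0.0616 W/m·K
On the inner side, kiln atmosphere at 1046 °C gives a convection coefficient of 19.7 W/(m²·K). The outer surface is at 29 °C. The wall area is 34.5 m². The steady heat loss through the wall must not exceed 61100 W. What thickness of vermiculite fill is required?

Thermal resistances in series:
R_inner film = 1/(h_i·A) = 1/(19.7×34.5) = 0.001471 K/W
R_silica brick = L/(kA) = 0.115/(1.26×34.5) = 0.002646 K/W
Sum of the known resistances R_other = 0.004117 K/W
Required total resistance R_tot = ΔT/Q_allow = 1017/61100 = 0.01664 K/W
R_vermiculite fill = R_tot − R_other = 0.01253 K/W
L = R·k·A = 0.01253×0.0616×34.5

L ≈ 26.6 mm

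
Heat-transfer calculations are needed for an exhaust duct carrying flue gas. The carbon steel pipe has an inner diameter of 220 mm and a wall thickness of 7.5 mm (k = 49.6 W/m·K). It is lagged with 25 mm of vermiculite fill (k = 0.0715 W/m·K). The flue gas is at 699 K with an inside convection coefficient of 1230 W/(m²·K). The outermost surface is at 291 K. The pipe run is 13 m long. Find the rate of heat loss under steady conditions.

Radial resistances (cylindrical: R_cond = ln(r_o/r_i)/(2πkL), R_conv = 1/(h·2πrL)):
R_inner film = 1/(h_i·2πr₁L) = 1/(1230×2π×0.11×13) = 9.049×10^-5 K/W
R_carbon steel pipe wall = ln(117.5/110)/(2π×49.6×13) = 1.628×10^-5 K/W
R_vermiculite fill = ln(142.5/117.5)/(2π×0.0715×13) = 0.03303 K/W
R_total = 0.03314 K/W
Q = ΔT/R_total = 408/0.03314

Q ≈ 12300 W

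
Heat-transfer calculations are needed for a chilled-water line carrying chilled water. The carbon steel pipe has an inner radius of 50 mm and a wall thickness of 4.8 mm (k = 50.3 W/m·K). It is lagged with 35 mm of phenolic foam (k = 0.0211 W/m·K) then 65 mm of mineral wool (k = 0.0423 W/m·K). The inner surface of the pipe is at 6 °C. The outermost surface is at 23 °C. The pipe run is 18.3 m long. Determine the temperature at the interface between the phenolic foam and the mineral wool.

Cylindrical conduction, so R = ln(r₂/r₁)/(2πkL) per layer, in series:
R_carbon steel pipe wall = ln(54.8/50)/(2π×50.3×18.3) = 1.585×10^-5 K/W
R_phenolic foam = ln(89.8/54.8)/(2π×0.0211×18.3) = 0.2036 K/W
R_mineral wool = ln(154.8/89.8)/(2π×0.0423×18.3) = 0.112 K/W
R_total = 0.3155 K/W
Q = ΔT/R_total = 17/0.3155
Q = 53.9 W
T_interface = T_inner + Q·ΣR(inner→interface) = 6 + 53.9×0.2036

T ≈ 17 °C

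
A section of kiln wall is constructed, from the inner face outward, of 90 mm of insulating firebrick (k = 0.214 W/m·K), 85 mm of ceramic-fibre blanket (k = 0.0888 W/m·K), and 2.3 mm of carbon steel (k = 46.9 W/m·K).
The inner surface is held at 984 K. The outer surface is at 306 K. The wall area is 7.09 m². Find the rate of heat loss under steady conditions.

Thermal resistances in series:
R_insulating firebrick = L/(kA) = 0.09/(0.214×7.09) = 0.05932 K/W
R_ceramic-fibre blanket = L/(kA) = 0.085/(0.0888×7.09) = 0.135 K/W
R_carbon steel = L/(kA) = 0.0023/(46.9×7.09) = 6.917×10^-6 K/W
R_total = 0.1943 K/W
Q = ΔT / R_total = 678 / 0.1943

Q ≈ 3490 W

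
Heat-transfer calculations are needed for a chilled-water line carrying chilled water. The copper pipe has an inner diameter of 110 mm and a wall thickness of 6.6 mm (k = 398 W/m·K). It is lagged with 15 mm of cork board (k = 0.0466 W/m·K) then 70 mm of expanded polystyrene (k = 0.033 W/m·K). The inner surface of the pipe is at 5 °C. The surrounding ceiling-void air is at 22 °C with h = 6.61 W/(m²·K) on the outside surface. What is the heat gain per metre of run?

q′ ≈ 4.21 W/m

Treating each annulus and film as a series resistance:
R_copper pipe wall = ln(61.6/55)/(2π×398×1) = 4.532×10^-5 K/W
R_cork board = ln(76.6/61.6)/(2π×0.0466×1) = 0.7443 K/W
R_expanded polystyrene = ln(146.6/76.6)/(2π×0.033×1) = 3.131 K/W
R_outer film = 1/(h_o·2πr_oL) = 1/(6.61×2π×0.1466×1) = 0.1642 K/W
R_total = 4.039 K/W
Q = ΔT/R_total = 17/4.039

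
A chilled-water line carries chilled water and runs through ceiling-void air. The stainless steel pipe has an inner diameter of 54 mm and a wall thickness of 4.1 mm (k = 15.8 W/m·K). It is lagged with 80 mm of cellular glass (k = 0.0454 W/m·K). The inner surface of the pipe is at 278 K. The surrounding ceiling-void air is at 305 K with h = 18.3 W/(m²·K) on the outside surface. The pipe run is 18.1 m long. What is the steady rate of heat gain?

Per-layer cylindrical resistances, series-summed:
R_stainless steel pipe wall = ln(31.1/27)/(2π×15.8×18.1) = 7.868×10^-5 K/W
R_cellular glass = ln(111.1/31.1)/(2π×0.0454×18.1) = 0.2466 K/W
R_outer film = 1/(h_o·2πr_oL) = 1/(18.3×2π×0.1111×18.1) = 0.004325 K/W
R_total = 0.251 K/W
Q = ΔT/R_total = 27/0.251

Q ≈ 108 W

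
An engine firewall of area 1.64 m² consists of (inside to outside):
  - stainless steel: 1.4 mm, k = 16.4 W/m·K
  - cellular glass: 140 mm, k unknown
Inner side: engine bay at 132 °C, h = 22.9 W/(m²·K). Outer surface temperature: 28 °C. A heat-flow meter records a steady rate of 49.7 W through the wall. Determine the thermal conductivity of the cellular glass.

Thermal resistances in series:
R_inner film = 1/(h_i·A) = 1/(22.9×1.64) = 0.02663 K/W
R_stainless steel = L/(kA) = 0.0014/(16.4×1.64) = 5.205×10^-5 K/W
Sum of known resistances R_other = 0.02668 K/W
Total R = ΔT/Q = 104/49.7 = 2.093 K/W
R_cellular glass = R_total − R_other = 2.066 K/W
k = L/(R·A) = 0.14/(2.066×1.64)

k ≈ 0.0413 W/(m·K)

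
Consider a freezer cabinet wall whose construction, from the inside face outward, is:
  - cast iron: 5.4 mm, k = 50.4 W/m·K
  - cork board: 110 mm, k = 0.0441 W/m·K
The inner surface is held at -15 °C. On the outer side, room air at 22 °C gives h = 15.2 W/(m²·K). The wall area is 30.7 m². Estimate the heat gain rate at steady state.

Q ≈ 444 W

Treating each layer as a thermal resistance in series:
R_cast iron = L/(kA) = 0.0054/(50.4×30.7) = 3.49×10^-6 K/W
R_cork board = L/(kA) = 0.11/(0.0441×30.7) = 0.08125 K/W
R_outer film = 1/(h_o·A) = 1/(15.2×30.7) = 0.002143 K/W
R_total = 0.0834 K/W
Q = ΔT / R_total = 37 / 0.0834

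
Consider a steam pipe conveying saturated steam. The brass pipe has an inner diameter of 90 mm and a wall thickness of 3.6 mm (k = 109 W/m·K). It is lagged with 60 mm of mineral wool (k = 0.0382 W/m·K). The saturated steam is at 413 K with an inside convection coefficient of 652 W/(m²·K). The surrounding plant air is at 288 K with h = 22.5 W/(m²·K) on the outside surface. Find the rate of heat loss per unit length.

q′ ≈ 36.5 W/m

Cylindrical conduction, so R = ln(r₂/r₁)/(2πkL) per layer, in series:
R_inner film = 1/(h_i·2πr₁L) = 1/(652×2π×0.045×1) = 0.005425 K/W
R_brass pipe wall = ln(48.6/45)/(2π×109×1) = 1.124×10^-4 K/W
R_mineral wool = ln(108.6/48.6)/(2π×0.0382×1) = 3.35 K/W
R_outer film = 1/(h_o·2πr_oL) = 1/(22.5×2π×0.1086×1) = 0.06513 K/W
R_total = 3.421 K/W
Q = ΔT/R_total = 125/3.421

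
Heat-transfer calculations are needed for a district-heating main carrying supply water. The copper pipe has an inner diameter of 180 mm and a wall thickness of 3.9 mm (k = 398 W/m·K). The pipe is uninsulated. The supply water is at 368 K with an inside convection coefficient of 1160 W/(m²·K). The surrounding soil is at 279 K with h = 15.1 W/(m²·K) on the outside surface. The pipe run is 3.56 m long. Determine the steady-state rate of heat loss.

Q ≈ 2780 W

Radial resistances (cylindrical: R_cond = ln(r_o/r_i)/(2πkL), R_conv = 1/(h·2πrL)):
R_inner film = 1/(h_i·2πr₁L) = 1/(1160×2π×0.09×3.56) = 4.282×10^-4 K/W
R_copper pipe wall = ln(93.9/90)/(2π×398×3.56) = 4.765×10^-6 K/W
R_outer film = 1/(h_o·2πr_oL) = 1/(15.1×2π×0.0939×3.56) = 0.03153 K/W
R_total = 0.03196 K/W
Q = ΔT/R_total = 89/0.03196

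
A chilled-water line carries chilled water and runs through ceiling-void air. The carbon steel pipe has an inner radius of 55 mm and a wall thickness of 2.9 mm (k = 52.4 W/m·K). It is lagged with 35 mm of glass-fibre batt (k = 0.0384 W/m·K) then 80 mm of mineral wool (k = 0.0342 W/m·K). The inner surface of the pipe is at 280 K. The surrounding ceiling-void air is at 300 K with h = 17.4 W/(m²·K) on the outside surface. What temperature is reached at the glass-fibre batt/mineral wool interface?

T ≈ 288 K

Per-layer cylindrical resistances, series-summed:
R_carbon steel pipe wall = ln(57.9/55)/(2π×52.4×1) = 1.561×10^-4 K/W
R_glass-fibre batt = ln(92.9/57.9)/(2π×0.0384×1) = 1.96 K/W
R_mineral wool = ln(172.9/92.9)/(2π×0.0342×1) = 2.891 K/W
R_outer film = 1/(h_o·2πr_oL) = 1/(17.4×2π×0.1729×1) = 0.0529 K/W
R_total = 4.903 K/W
Q = ΔT/R_total = 20/4.903
Q = 4.08 W/m
T_interface = T_inner + Q·ΣR(inner→interface) = 280 + 4.08×1.96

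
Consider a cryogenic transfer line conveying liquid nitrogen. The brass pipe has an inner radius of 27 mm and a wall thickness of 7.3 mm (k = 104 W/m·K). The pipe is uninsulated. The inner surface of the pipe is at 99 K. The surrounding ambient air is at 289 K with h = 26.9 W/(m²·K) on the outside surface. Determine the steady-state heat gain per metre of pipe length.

For a radial system each layer contributes R = ln(r_out/r_in)/(2πkL); films add R = 1/(hA).
R_brass pipe wall = ln(34.3/27)/(2π×104×1) = 3.662×10^-4 K/W
R_outer film = 1/(h_o·2πr_oL) = 1/(26.9×2π×0.0343×1) = 0.1725 K/W
R_total = 0.1729 K/W
Q = ΔT/R_total = 190/0.1729

q′ ≈ 1100 W/m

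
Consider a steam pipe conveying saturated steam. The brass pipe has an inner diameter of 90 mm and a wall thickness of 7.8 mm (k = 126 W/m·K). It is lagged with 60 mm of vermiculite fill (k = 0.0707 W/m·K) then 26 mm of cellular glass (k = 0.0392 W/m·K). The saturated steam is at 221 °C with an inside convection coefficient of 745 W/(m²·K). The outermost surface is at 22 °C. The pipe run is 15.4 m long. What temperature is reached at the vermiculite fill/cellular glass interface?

T ≈ 87.6 °C

Radial resistances (cylindrical: R_cond = ln(r_o/r_i)/(2πkL), R_conv = 1/(h·2πrL)):
R_inner film = 1/(h_i·2πr₁L) = 1/(745×2π×0.045×15.4) = 3.083×10^-4 K/W
R_brass pipe wall = ln(52.8/45)/(2π×126×15.4) = 1.311×10^-5 K/W
R_vermiculite fill = ln(112.8/52.8)/(2π×0.0707×15.4) = 0.111 K/W
R_cellular glass = ln(138.8/112.8)/(2π×0.0392×15.4) = 0.05468 K/W
R_total = 0.166 K/W
Q = ΔT/R_total = 199/0.166
Q = 1200 W
T_interface = T_inner − Q·ΣR(inner→interface) = 221 − 1200×0.1113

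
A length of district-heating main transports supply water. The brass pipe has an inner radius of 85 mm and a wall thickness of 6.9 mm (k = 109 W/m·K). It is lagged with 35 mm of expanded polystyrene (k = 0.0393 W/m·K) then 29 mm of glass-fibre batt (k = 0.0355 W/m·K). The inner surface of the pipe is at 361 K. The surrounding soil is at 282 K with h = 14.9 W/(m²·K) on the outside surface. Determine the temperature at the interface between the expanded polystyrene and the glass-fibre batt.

T ≈ 316 K

Per-layer cylindrical resistances, series-summed:
R_brass pipe wall = ln(91.9/85)/(2π×109×1) = 1.14×10^-4 K/W
R_expanded polystyrene = ln(126.9/91.9)/(2π×0.0393×1) = 1.307 K/W
R_glass-fibre batt = ln(155.9/126.9)/(2π×0.0355×1) = 0.9227 K/W
R_outer film = 1/(h_o·2πr_oL) = 1/(14.9×2π×0.1559×1) = 0.06852 K/W
R_total = 2.298 K/W
Q = ΔT/R_total = 79/2.298
Q = 34.4 W/m
T_interface = T_inner − Q·ΣR(inner→interface) = 361 − 34.4×1.307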